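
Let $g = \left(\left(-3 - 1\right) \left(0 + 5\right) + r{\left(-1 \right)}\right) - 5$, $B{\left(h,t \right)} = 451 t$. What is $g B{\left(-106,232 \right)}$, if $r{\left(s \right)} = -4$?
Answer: $-3034328$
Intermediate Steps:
$g = -29$ ($g = \left(\left(-3 - 1\right) \left(0 + 5\right) - 4\right) - 5 = \left(\left(-4\right) 5 - 4\right) - 5 = \left(-20 - 4\right) - 5 = -24 - 5 = -29$)
$g B{\left(-106,232 \right)} = - 29 \cdot 451 \cdot 232 = \left(-29\right) 104632 = -3034328$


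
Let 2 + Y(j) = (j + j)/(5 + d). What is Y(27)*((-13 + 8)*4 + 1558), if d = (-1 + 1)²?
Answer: 67672/5 ≈ 13534.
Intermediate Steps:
d = 0 (d = 0² = 0)
Y(j) = -2 + 2*j/5 (Y(j) = -2 + (j + j)/(5 + 0) = -2 + (2*j)/5 = -2 + (2*j)*(⅕) = -2 + 2*j/5)
Y(27)*((-13 + 8)*4 + 1558) = (-2 + (⅖)*27)*((-13 + 8)*4 + 1558) = (-2 + 54/5)*(-5*4 + 1558) = 44*(-20 + 1558)/5 = (44/5)*1538 = 67672/5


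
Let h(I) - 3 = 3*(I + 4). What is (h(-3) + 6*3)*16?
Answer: 384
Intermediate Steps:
h(I) = 15 + 3*I (h(I) = 3 + 3*(I + 4) = 3 + 3*(4 + I) = 3 + (12 + 3*I) = 15 + 3*I)
(h(-3) + 6*3)*16 = ((15 + 3*(-3)) + 6*3)*16 = ((15 - 9) + 18)*16 = (6 + 18)*16 = 24*16 = 384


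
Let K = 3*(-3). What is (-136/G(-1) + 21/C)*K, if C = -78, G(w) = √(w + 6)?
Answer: 63/26 + 1224*√5/5 ≈ 549.81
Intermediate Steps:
G(w) = √(6 + w)
K = -9
(-136/G(-1) + 21/C)*K = (-136/√(6 - 1) + 21/(-78))*(-9) = (-136*√5/5 + 21*(-1/78))*(-9) = (-136*√5/5 - 7/26)*(-9) = (-7/26 - 136*√5/5)*(-9) = 63/26 + 1224*√5/5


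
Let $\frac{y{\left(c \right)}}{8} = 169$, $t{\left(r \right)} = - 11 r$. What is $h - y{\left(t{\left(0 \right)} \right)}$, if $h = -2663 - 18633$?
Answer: $-22648$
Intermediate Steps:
$h = -21296$ ($h = -2663 - 18633 = -21296$)
$y{\left(c \right)} = 1352$ ($y{\left(c \right)} = 8 \cdot 169 = 1352$)
$h - y{\left(t{\left(0 \right)} \right)} = -21296 - 1352 = -22648$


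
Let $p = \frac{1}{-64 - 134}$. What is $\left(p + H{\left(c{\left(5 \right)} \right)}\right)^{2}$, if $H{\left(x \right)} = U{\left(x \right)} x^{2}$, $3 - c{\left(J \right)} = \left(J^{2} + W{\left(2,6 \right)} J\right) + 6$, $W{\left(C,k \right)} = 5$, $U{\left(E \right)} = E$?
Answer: $\frac{868931672656609}{39204} \approx 2.2164 \cdot 10^{10}$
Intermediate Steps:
$p = - \frac{1}{198}$ ($p = \frac{1}{-198} = - \frac{1}{198} \approx -0.0050505$)
$c{\left(J \right)} = -3 - J^{2} - 5 J$ ($c{\left(J \right)} = 3 - \left(\left(J^{2} + 5 J\right) + 6\right) = 3 - \left(6 + J^{2} + 5 J\right) = -3 - J^{2} - 5 J$)
$H{\left(x \right)} = x^{3}$ ($H{\left(x \right)} = x x^{2} = x^{3}$)
$\left(p + H{\left(c{\left(5 \right)} \right)}\right)^{2} = \left(- \frac{1}{198} + \left(-3 - 5^{2} - 25\right)^{3}\right)^{2} = \left(- \frac{1}{198} + \left(-3 - 25 - 25\right)^{3}\right)^{2} = \left(- \frac{1}{198} + \left(-53\right)^{3}\right)^{2} = \left(- \frac{1}{198} - 148877\right)^{2} = \left(- \frac{29477647}{198}\right)^{2} = \frac{868931672656609}{39204}$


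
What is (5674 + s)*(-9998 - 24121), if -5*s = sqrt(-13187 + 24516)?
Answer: -193591206 + 34119*sqrt(11329)/5 ≈ -1.9286e+8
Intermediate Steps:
s = -sqrt(11329)/5 (s = -sqrt(-13187 + 24516)/5 = -sqrt(11329)/5 ≈ -21.288)
(5674 + s)*(-9998 - 24121) = (5674 - sqrt(11329)/5)*(-9998 - 24121) = (5674 - sqrt(11329)/5)*(-34119) = -193591206 + 34119*sqrt(11329)/5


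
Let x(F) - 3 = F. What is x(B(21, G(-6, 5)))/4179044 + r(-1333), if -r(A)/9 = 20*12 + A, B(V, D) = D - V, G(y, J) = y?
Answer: 10277313951/1044761 ≈ 9837.0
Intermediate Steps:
r(A) = -2160 - 9*A (r(A) = -9*(20*12 + A) = -9*(240 + A) = -2160 - 9*A)
x(F) = 3 + F
x(B(21, G(-6, 5)))/4179044 + r(-1333) = (3 + (-6 - 1*21))/4179044 + (-2160 - 9*(-1333)) = (3 + (-6 - 21))*(1/4179044) + (-2160 + 11997) = (3 - 27)*(1/4179044) + 9837 = -24*1/4179044 + 9837 = -6/1044761 + 9837 = 10277313951/1044761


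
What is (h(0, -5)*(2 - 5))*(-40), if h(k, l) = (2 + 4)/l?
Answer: -144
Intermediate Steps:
h(k, l) = 6/l
(h(0, -5)*(2 - 5))*(-40) = ((6/(-5))*(2 - 5))*(-40) = ((6*(-⅕))*(-3))*(-40) = -6/5*(-3)*(-40) = (18/5)*(-40) = -144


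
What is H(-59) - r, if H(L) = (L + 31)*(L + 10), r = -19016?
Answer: 20388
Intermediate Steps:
H(L) = (10 + L)*(31 + L) (H(L) = (31 + L)*(10 + L) = (10 + L)*(31 + L))
H(-59) - r = (310 + (-59)**2 + 41*(-59)) - 1*(-19016) = (310 + 3481 - 2419) + 19016 = 1372 + 19016 = 20388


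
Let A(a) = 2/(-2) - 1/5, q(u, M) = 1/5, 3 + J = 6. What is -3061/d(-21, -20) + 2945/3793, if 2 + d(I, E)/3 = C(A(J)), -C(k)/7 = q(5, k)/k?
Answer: 23235471/18965 ≈ 1225.2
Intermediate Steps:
J = 3 (J = -3 + 6 = 3)
q(u, M) = ⅕
A(a) = -6/5 (A(a) = 2*(-½) - 1*⅕ = -1 - ⅕ = -6/5)
C(k) = -7/(5*k)
d(I, E) = -5/2 (d(I, E) = -6 + 3*(-7/(5*(-6/5))) = -6 + 3*(-7/5*(-⅚)) = -6 + 3*(7/6) = -6 + 7/2 = -5/2)
-3061/d(-21, -20) + 2945/3793 = -3061/(-5/2) + 2945/3793 = -3061*(-⅖) + 2945*(1/3793) = 6122/5 + 2945/3793 = 23235471/18965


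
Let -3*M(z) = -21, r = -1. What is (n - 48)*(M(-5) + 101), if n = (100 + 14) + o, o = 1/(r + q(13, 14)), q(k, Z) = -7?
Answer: 14229/2 ≈ 7114.5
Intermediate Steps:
o = -⅛ (o = 1/(-1 - 7) = 1/(-8) = -⅛ ≈ -0.12500)
M(z) = 7 (M(z) = -⅓*(-21) = 7)
n = 911/8 (n = (100 + 14) - ⅛ = 114 - ⅛ = 911/8 ≈ 113.88)
(n - 48)*(M(-5) + 101) = (911/8 - 48)*(7 + 101) = (527/8)*108 = 14229/2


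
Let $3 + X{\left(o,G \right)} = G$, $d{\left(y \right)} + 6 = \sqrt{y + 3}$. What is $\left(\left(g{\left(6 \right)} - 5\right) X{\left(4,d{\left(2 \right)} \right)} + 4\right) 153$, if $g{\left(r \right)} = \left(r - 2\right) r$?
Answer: $-25551 + 2907 \sqrt{5} \approx -19051.0$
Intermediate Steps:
$g{\left(r \right)} = r \left(-2 + r\right)$ ($g{\left(r \right)} = \left(-2 + r\right) r = r \left(-2 + r\right)$)
$d{\left(y \right)} = -6 + \sqrt{3 + y}$ ($d{\left(y \right)} = -6 + \sqrt{y + 3} = -6 + \sqrt{3 + y}$)
$X{\left(o,G \right)} = -3 + G$
$\left(\left(g{\left(6 \right)} - 5\right) X{\left(4,d{\left(2 \right)} \right)} + 4\right) 153 = \left(\left(6 \left(-2 + 6\right) - 5\right) \left(-3 - \left(6 - \sqrt{3 + 2}\right)\right) + 4\right) 153 = \left(\left(6 \cdot 4 - 5\right) \left(-3 - \left(6 - \sqrt{5}\right)\right) + 4\right) 153 = \left(\left(24 - 5\right) \left(-9 + \sqrt{5}\right) + 4\right) 153 = \left(19 \left(-9 + \sqrt{5}\right) + 4\right) 153 = \left(\left(-171 + 19 \sqrt{5}\right) + 4\right) 153 = \left(-167 + 19 \sqrt{5}\right) 153 = -25551 + 2907 \sqrt{5}$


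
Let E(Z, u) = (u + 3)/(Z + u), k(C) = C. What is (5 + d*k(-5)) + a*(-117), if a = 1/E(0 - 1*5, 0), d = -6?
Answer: 230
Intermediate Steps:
E(Z, u) = (3 + u)/(Z + u)
a = -5/3 (a = 1/((3 + 0)/((0 - 1*5) + 0)) = 1/(3/((0 - 5) + 0)) = 1/(3/(-5 + 0)) = 1/(3/(-5)) = 1/(-1/5*3) = 1/(-3/5) = -5/3 ≈ -1.6667)
(5 + d*k(-5)) + a*(-117) = (5 - 6*(-5)) - 5/3*(-117) = (5 + 30) + 195 = 35 + 195 = 230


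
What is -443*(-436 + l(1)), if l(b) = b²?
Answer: 192705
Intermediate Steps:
-443*(-436 + l(1)) = -443*(-436 + 1²) = -443*(-436 + 1) = -443*(-435) = 192705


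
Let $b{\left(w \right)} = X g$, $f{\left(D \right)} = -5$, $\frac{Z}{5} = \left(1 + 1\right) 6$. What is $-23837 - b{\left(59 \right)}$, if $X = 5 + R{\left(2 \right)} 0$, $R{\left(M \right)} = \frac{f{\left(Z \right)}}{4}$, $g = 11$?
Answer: $-23892$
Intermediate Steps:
$Z = 60$ ($Z = 5 \left(1 + 1\right) 6 = 5 \cdot 2 \cdot 6 = 5 \cdot 12 = 60$)
$R{\left(M \right)} = - \frac{5}{4}$
$X = 5$ ($X = 5 - 0 = 5 + 0 = 5$)
$b{\left(w \right)} = 55$ ($b{\left(w \right)} = 5 \cdot 11 = 55$)
$-23837 - b{\left(59 \right)} = -23837 - 55 = -23892$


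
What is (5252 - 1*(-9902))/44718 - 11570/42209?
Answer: 61123963/943751031 ≈ 0.064767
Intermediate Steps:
(5252 - 1*(-9902))/44718 - 11570/42209 = (5252 + 9902)*(1/44718) - 11570*1/42209 = 15154*(1/44718) - 11570/42209 = 7577/22359 - 11570/42209 = 61123963/943751031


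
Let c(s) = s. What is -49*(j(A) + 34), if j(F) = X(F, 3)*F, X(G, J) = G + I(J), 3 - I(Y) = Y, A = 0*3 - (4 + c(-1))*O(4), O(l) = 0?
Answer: -1666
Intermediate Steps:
A = 0 (A = 0*3 - (4 - 1)*0 = 0 - 3*0 = 0 - 1*0 = 0 + 0 = 0)
I(Y) = 3 - Y
X(G, J) = 3 + G - J (X(G, J) = G + (3 - J) = 3 + G - J)
j(F) = F² (j(F) = (3 + F - 1*3)*F = (3 + F - 3)*F = F*F = F²)
-49*(j(A) + 34) = -49*(0² + 34) = -49*(0 + 34) = -49*34 = -1666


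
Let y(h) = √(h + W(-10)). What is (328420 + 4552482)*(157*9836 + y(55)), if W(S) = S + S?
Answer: 7537342675304 + 4880902*√35 ≈ 7.5374e+12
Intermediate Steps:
W(S) = 2*S
y(h) = √(-20 + h) (y(h) = √(h + 2*(-10)) = √(h - 20) = √(-20 + h))
(328420 + 4552482)*(157*9836 + y(55)) = (328420 + 4552482)*(157*9836 + √(-20 + 55)) = 4880902*(1544252 + √35) = 7537342675304 + 4880902*√35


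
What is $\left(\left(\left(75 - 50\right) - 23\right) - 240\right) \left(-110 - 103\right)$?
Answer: $50694$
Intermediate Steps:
$\left(\left(\left(75 - 50\right) - 23\right) - 240\right) \left(-110 - 103\right) = \left(\left(25 - 23\right) - 240\right) \left(-213\right) = \left(2 - 240\right) \left(-213\right) = \left(-238\right) \left(-213\right) = 50694$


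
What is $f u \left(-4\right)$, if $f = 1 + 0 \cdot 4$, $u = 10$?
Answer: $-40$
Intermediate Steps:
$f = 1$ ($f = 1 + 0 = 1$)
$f u \left(-4\right) = 1 \cdot 10 \left(-4\right) = 10 \left(-4\right) = -40$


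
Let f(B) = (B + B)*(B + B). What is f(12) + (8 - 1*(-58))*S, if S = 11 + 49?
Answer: 4536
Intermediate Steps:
S = 60
f(B) = 4*B**2 (f(B) = (2*B)*(2*B) = 4*B**2)
f(12) + (8 - 1*(-58))*S = 4*12**2 + (8 - 1*(-58))*60 = 4*144 + (8 + 58)*60 = 576 + 66*60 = 576 + 3960 = 4536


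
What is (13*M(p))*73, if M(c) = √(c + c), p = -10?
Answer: 1898*I*√5 ≈ 4244.1*I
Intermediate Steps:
M(c) = √2*√c (M(c) = √(2*c) = √2*√c)
(13*M(p))*73 = (13*(√2*√(-10)))*73 = (13*(√2*(I*√10)))*73 = (13*(2*I*√5))*73 = (26*I*√5)*73 = 1898*I*√5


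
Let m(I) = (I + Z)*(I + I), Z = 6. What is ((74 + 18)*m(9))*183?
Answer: 4545720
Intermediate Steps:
m(I) = 2*I*(6 + I) (m(I) = (I + 6)*(I + I) = (6 + I)*(2*I) = 2*I*(6 + I))
((74 + 18)*m(9))*183 = ((74 + 18)*(2*9*(6 + 9)))*183 = (92*(2*9*15))*183 = (92*270)*183 = 24840*183 = 4545720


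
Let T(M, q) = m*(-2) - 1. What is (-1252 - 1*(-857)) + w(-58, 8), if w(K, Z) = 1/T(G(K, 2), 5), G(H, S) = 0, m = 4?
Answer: -3556/9 ≈ -395.11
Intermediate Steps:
T(M, q) = -9 (T(M, q) = 4*(-2) - 1 = -8 - 1 = -9)
w(K, Z) = -⅑ (w(K, Z) = 1/(-9) = -⅑)
(-1252 - 1*(-857)) + w(-58, 8) = (-1252 - 1*(-857)) - ⅑ = (-1252 + 857) - ⅑ = -395 - ⅑ = -3556/9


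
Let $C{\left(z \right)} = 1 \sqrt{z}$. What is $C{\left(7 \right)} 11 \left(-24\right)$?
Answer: $- 264 \sqrt{7} \approx -698.48$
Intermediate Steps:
$C{\left(z \right)} = \sqrt{z}$
$C{\left(7 \right)} 11 \left(-24\right) = \sqrt{7} \cdot 11 \left(-24\right) = 11 \sqrt{7} \left(-24\right) = - 264 \sqrt{7}$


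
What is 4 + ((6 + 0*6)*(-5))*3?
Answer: -86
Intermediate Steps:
4 + ((6 + 0*6)*(-5))*3 = 4 + ((6 + 0)*(-5))*3 = 4 + (6*(-5))*3 = 4 - 30*3 = 4 - 90 = -86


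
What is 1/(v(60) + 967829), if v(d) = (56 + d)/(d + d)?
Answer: 30/29034899 ≈ 1.0332e-6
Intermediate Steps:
v(d) = (56 + d)/(2*d) (v(d) = (56 + d)/((2*d)) = (56 + d)*(1/(2*d)) = (56 + d)/(2*d))
1/(v(60) + 967829) = 1/((1/2)*(56 + 60)/60 + 967829) = 1/((1/2)*(1/60)*116 + 967829) = 1/(29/30 + 967829) = 1/(29034899/30) = 30/29034899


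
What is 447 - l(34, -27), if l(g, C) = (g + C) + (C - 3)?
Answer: 470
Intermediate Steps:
l(g, C) = -3 + g + 2*C (l(g, C) = (C + g) + (-3 + C) = -3 + g + 2*C)
447 - l(34, -27) = 447 - (-3 + 34 + 2*(-27)) = 447 - (-3 + 34 - 54) = 447 - 1*(-23) = 447 + 23 = 470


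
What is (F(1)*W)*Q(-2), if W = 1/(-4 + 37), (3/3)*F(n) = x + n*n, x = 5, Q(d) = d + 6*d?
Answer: -28/11 ≈ -2.5455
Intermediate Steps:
Q(d) = 7*d
F(n) = 5 + n**2 (F(n) = 5 + n*n = 5 + n**2)
W = 1/33 ≈ 0.030303
(F(1)*W)*Q(-2) = ((5 + 1**2)*(1/33))*(7*(-2)) = ((5 + 1)*(1/33))*(-14) = (6*(1/33))*(-14) = (2/11)*(-14) = -28/11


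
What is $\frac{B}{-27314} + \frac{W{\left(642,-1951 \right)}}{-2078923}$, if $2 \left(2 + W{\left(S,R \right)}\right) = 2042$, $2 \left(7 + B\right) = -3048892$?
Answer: $\frac{452741795879}{8111957546} \approx 55.812$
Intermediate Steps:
$B = -1524453$ ($B = -7 + \frac{1}{2} \left(-3048892\right) = -7 - 1524446 = -1524453$)
$W{\left(S,R \right)} = 1019$ ($W{\left(S,R \right)} = -2 + \frac{1}{2} \cdot 2042 = -2 + 1021 = 1019$)
$\frac{B}{-27314} + \frac{W{\left(642,-1951 \right)}}{-2078923} = - \frac{1524453}{-27314} + \frac{1019}{-2078923} = \left(-1524453\right) \left(- \frac{1}{27314}\right) + 1019 \left(- \frac{1}{2078923}\right) = \frac{217779}{3902} - \frac{1019}{2078923} = \frac{452741795879}{8111957546}$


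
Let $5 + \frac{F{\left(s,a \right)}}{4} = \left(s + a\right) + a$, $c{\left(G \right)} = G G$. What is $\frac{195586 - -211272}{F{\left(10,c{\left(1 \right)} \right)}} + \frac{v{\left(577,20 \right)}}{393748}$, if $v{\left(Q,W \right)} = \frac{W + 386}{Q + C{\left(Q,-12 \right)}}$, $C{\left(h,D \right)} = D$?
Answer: $\frac{5657045684333}{389318335} \approx 14531.0$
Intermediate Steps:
$c{\left(G \right)} = G^{2}$
$F{\left(s,a \right)} = -20 + 4 s + 8 a$ ($F{\left(s,a \right)} = -20 + 4 \left(\left(s + a\right) + a\right) = -20 + 4 \left(\left(a + s\right) + a\right) = -20 + 4 \left(s + 2 a\right) = -20 + \left(4 s + 8 a\right) = -20 + 4 s + 8 a$)
$v{\left(Q,W \right)} = \frac{386 + W}{-12 + Q}$ ($v{\left(Q,W \right)} = \frac{W + 386}{Q - 12} = \frac{386 + W}{-12 + Q}$)
$\frac{195586 - -211272}{F{\left(10,c{\left(1 \right)} \right)}} + \frac{v{\left(577,20 \right)}}{393748} = \frac{195586 - -211272}{-20 + 4 \cdot 10 + 8 \cdot 1^{2}} + \frac{\frac{1}{-12 + 577} \left(386 + 20\right)}{393748} = \frac{195586 + 211272}{-20 + 40 + 8 \cdot 1} + \frac{1}{565} \cdot 406 \cdot \frac{1}{393748} = \frac{406858}{-20 + 40 + 8} + \frac{1}{565} \cdot 406 \cdot \frac{1}{393748} = \frac{406858}{28} + \frac{406}{565} \cdot \frac{1}{393748} = 406858 \cdot \frac{1}{28} + \frac{203}{111233810} = \frac{203429}{14} + \frac{203}{111233810} = \frac{5657045684333}{389318335}$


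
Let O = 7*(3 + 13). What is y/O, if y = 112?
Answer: 1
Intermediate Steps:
O = 112 (O = 7*16 = 112)
y/O = 112/112 = 112*(1/112) = 1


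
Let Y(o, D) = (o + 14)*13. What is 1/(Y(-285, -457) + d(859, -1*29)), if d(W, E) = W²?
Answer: 1/734358 ≈ 1.3617e-6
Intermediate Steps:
Y(o, D) = 182 + 13*o (Y(o, D) = (14 + o)*13 = 182 + 13*o)
1/(Y(-285, -457) + d(859, -1*29)) = 1/((182 + 13*(-285)) + 859²) = 1/((182 - 3705) + 737881) = 1/(-3523 + 737881) = 1/734358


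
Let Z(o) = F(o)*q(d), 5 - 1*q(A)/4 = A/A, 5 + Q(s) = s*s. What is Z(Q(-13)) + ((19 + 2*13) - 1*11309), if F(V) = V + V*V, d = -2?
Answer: 421696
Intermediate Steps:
F(V) = V + V²
Q(s) = -5 + s² (Q(s) = -5 + s*s = -5 + s²)
q(A) = 16 (q(A) = 20 - 4*A/A = 20 - 4*1 = 20 - 4 = 16)
Z(o) = 16*o*(1 + o) (Z(o) = (o*(1 + o))*16 = 16*o*(1 + o))
Z(Q(-13)) + ((19 + 2*13) - 1*11309) = 16*(-5 + (-13)²)*(1 + (-5 + (-13)²)) + ((19 + 2*13) - 1*11309) = 16*(-5 + 169)*(1 + (-5 + 169)) + ((19 + 26) - 11309) = 16*164*(1 + 164) + (45 - 11309) = 16*164*165 - 11264 = 432960 - 11264 = 421696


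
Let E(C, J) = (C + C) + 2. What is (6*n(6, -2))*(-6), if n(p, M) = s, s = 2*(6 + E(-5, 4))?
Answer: 144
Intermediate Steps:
E(C, J) = 2 + 2*C (E(C, J) = 2*C + 2 = 2 + 2*C)
s = -4 (s = 2*(6 + (2 + 2*(-5))) = 2*(6 + (2 - 10)) = 2*(6 - 8) = 2*(-2) = -4)
n(p, M) = -4
(6*n(6, -2))*(-6) = (6*(-4))*(-6) = -24*(-6) = 144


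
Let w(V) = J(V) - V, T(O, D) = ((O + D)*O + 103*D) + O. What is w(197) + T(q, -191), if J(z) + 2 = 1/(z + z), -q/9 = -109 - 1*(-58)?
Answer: 40818007/394 ≈ 1.0360e+5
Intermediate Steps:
q = 459 (q = -9*(-109 - 1*(-58)) = -9*(-109 + 58) = -9*(-51) = 459)
J(z) = -2 + 1/(2*z) (J(z) = -2 + 1/(z + z) = -2 + 1/(2*z))
T(O, D) = O + 103*D + O*(D + O) (T(O, D) = ((D + O)*O + 103*D) + O = (O*(D + O) + 103*D) + O = (103*D + O*(D + O)) + O = O + 103*D + O*(D + O))
w(V) = -2 + 1/(2*V) - V (w(V) = (-2 + 1/(2*V)) - V = -2 + 1/(2*V) - V)
w(197) + T(q, -191) = (-2 + (½)/197 - 1*197) + (459 + 459² + 103*(-191) - 191*459) = (-2 + (½)*(1/197) - 197) + (459 + 210681 - 19673 - 87669) = (-2 + 1/394 - 197) + 103798 = -78405/394 + 103798 = 40818007/394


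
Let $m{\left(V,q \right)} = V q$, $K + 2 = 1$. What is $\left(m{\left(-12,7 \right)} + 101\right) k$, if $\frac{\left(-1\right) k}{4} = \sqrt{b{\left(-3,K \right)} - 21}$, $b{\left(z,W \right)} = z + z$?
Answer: $- 204 i \sqrt{3} \approx - 353.34 i$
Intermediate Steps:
$K = -1$ ($K = -2 + 1 = -1$)
$b{\left(z,W \right)} = 2 z$
$k = - 12 i \sqrt{3}$ ($k = - 4 \sqrt{2 \left(-3\right) - 21} = - 4 \sqrt{-6 - 21} = - 4 \sqrt{-27} = - 4 \cdot 3 i \sqrt{3} = - 12 i \sqrt{3} \approx - 20.785 i$)
$\left(m{\left(-12,7 \right)} + 101\right) k = \left(\left(-12\right) 7 + 101\right) \left(- 12 i \sqrt{3}\right) = \left(-84 + 101\right) \left(- 12 i \sqrt{3}\right) = 17 \left(- 12 i \sqrt{3}\right) = - 204 i \sqrt{3}$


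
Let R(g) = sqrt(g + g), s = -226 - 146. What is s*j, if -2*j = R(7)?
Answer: 186*sqrt(14) ≈ 695.95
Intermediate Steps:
s = -372
R(g) = sqrt(2)*sqrt(g) (R(g) = sqrt(2*g) = sqrt(2)*sqrt(g))
j = -sqrt(14)/2 (j = -sqrt(2)*sqrt(7)/2 = -sqrt(14)/2 ≈ -1.8708)
s*j = -(-186)*sqrt(14) = 186*sqrt(14)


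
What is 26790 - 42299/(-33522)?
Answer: 898096679/33522 ≈ 26791.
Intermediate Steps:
26790 - 42299/(-33522) = 26790 - 42299*(-1)/33522 = 26790 - 1*(-42299/33522) = 26790 + 42299/33522 = 898096679/33522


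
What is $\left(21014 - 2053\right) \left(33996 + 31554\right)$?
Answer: $1242893550$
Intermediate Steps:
$\left(21014 - 2053\right) \left(33996 + 31554\right) = 18961 \cdot 65550 = 1242893550$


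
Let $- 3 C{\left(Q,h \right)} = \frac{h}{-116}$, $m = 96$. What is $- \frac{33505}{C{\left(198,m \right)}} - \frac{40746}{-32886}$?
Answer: $- \frac{5325531917}{43848} \approx -1.2145 \cdot 10^{5}$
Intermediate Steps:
$C{\left(Q,h \right)} = \frac{h}{348}$ ($C{\left(Q,h \right)} = - \frac{h \frac{1}{-116}}{3} = - \frac{h \left(- \frac{1}{116}\right)}{3} = - \frac{\left(- \frac{1}{116}\right) h}{3} = \frac{h}{348}$)
$- \frac{33505}{C{\left(198,m \right)}} - \frac{40746}{-32886} = - \frac{33505}{\frac{1}{348} \cdot 96} - \frac{40746}{-32886} = - \frac{33505}{\frac{8}{29}} - - \frac{6791}{5481} = \left(-33505\right) \frac{29}{8} + \frac{6791}{5481} = - \frac{971645}{8} + \frac{6791}{5481} = - \frac{5325531917}{43848}$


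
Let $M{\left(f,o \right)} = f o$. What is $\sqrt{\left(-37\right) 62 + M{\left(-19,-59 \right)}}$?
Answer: $i \sqrt{1173} \approx 34.249 i$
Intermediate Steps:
$\sqrt{\left(-37\right) 62 + M{\left(-19,-59 \right)}} = \sqrt{\left(-37\right) 62 - -1121} = \sqrt{-2294 + 1121} = \sqrt{-1173} = i \sqrt{1173}$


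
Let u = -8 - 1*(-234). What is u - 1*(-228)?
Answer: 454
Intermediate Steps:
u = 226 (u = -8 + 234 = 226)
u - 1*(-228) = 226 - 1*(-228) = 226 + 228 = 454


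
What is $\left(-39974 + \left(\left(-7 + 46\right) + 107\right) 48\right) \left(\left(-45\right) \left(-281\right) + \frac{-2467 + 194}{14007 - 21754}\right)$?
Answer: $- \frac{3229451159008}{7747} \approx -4.1686 \cdot 10^{8}$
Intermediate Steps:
$\left(-39974 + \left(\left(-7 + 46\right) + 107\right) 48\right) \left(\left(-45\right) \left(-281\right) + \frac{-2467 + 194}{14007 - 21754}\right) = \left(-39974 + \left(39 + 107\right) 48\right) \left(12645 - \frac{2273}{-7747}\right) = \left(-39974 + 146 \cdot 48\right) \left(12645 - - \frac{2273}{7747}\right) = \left(-39974 + 7008\right) \left(12645 + \frac{2273}{7747}\right) = \left(-32966\right) \frac{97963088}{7747} = - \frac{3229451159008}{7747}$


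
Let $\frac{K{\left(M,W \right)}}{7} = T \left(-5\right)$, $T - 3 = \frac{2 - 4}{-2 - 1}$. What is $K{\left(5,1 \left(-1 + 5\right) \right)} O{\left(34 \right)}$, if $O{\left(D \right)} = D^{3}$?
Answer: $- \frac{15132040}{3} \approx -5.044 \cdot 10^{6}$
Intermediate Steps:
$T = \frac{11}{3}$ ($T = 3 + \frac{2 - 4}{-2 - 1} = 3 - \frac{2}{-3} = 3 - - \frac{2}{3} = 3 + \frac{2}{3} = \frac{11}{3} \approx 3.6667$)
$K{\left(M,W \right)} = - \frac{385}{3}$ ($K{\left(M,W \right)} = 7 \cdot \frac{11}{3} \left(-5\right) = 7 \left(- \frac{55}{3}\right) = - \frac{385}{3}$)
$K{\left(5,1 \left(-1 + 5\right) \right)} O{\left(34 \right)} = - \frac{385 \cdot 34^{3}}{3} = \left(- \frac{385}{3}\right) 39304 = - \frac{15132040}{3}$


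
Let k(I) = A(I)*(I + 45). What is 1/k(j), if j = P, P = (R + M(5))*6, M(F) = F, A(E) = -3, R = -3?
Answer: -1/171 ≈ -0.0058480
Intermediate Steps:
P = 12 (P = (-3 + 5)*6 = 2*6 = 12)
j = 12
k(I) = -135 - 3*I (k(I) = -3*(I + 45) = -3*(45 + I) = -135 - 3*I)
1/k(j) = 1/(-135 - 3*12) = 1/(-135 - 36) = 1/(-171) = -1/171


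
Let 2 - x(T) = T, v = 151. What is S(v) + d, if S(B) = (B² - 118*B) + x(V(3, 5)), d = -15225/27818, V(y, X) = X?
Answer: 19788345/3974 ≈ 4979.5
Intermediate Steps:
x(T) = 2 - T
d = -2175/3974 (d = -15225*1/27818 = -2175/3974 ≈ -0.54731)
S(B) = -3 + B² - 118*B (S(B) = (B² - 118*B) + (2 - 1*5) = (B² - 118*B) + (2 - 5) = (B² - 118*B) - 3 = -3 + B² - 118*B)
S(v) + d = (-3 + 151² - 118*151) - 2175/3974 = (-3 + 22801 - 17818) - 2175/3974 = 4980 - 2175/3974 = 19788345/3974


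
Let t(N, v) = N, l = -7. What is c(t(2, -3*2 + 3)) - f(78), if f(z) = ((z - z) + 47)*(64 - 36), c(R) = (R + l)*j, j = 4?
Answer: -1336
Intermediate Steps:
c(R) = -28 + 4*R (c(R) = (R - 7)*4 = (-7 + R)*4 = -28 + 4*R)
f(z) = 1316 (f(z) = (0 + 47)*28 = 47*28 = 1316)
c(t(2, -3*2 + 3)) - f(78) = (-28 + 4*2) - 1*1316 = (-28 + 8) - 1316 = -20 - 1316 = -1336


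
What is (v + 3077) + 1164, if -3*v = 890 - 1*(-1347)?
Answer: 10486/3 ≈ 3495.3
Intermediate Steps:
v = -2237/3 (v = -(890 - 1*(-1347))/3 = -(890 + 1347)/3 = -1/3*2237 = -2237/3 ≈ -745.67)
(v + 3077) + 1164 = (-2237/3 + 3077) + 1164 = 6994/3 + 1164 = 10486/3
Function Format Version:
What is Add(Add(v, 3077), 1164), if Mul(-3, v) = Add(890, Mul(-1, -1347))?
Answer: Rational(10486, 3) ≈ 3495.3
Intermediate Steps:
v = Rational(-2237, 3) (v = Mul(Rational(-1, 3), Add(890, Mul(-1, -1347))) = Mul(Rational(-1, 3), Add(890, 1347)) = Mul(Rational(-1, 3), 2237) = Rational(-2237, 3) ≈ -745.67)
Add(Add(v, 3077), 1164) = Add(Add(Rational(-2237, 3), 3077), 1164) = Add(Rational(6994, 3), 1164) = Rational(10486, 3)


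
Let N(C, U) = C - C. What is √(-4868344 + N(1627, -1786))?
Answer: 2*I*√1217086 ≈ 2206.4*I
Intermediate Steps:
N(C, U) = 0
√(-4868344 + N(1627, -1786)) = √(-4868344 + 0) = √(-4868344) = 2*I*√1217086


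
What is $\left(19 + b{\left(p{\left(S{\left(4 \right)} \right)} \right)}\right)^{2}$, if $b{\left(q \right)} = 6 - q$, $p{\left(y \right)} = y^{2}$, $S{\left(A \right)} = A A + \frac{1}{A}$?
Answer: $\frac{14630625}{256} \approx 57151.0$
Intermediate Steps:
$S{\left(A \right)} = \frac{1}{A} + A^{2}$ ($S{\left(A \right)} = A^{2} + \frac{1}{A} = \frac{1}{A} + A^{2}$)
$\left(19 + b{\left(p{\left(S{\left(4 \right)} \right)} \right)}\right)^{2} = \left(19 + \left(6 - \left(\frac{1 + 4^{3}}{4}\right)^{2}\right)\right)^{2} = \left(19 + \left(6 - \left(\frac{1 + 64}{4}\right)^{2}\right)\right)^{2} = \left(19 + \left(6 - \left(\frac{1}{4} \cdot 65\right)^{2}\right)\right)^{2} = \left(19 + \left(6 - \left(\frac{65}{4}\right)^{2}\right)\right)^{2} = \left(19 + \left(6 - \frac{4225}{16}\right)\right)^{2} = \left(19 - \frac{4129}{16}\right)^{2} = \left(- \frac{3825}{16}\right)^{2} = \frac{14630625}{256}$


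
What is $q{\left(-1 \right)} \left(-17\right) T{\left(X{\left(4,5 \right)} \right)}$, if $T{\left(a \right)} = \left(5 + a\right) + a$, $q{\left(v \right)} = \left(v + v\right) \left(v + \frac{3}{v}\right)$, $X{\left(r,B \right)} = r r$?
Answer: $-5032$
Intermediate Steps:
$X{\left(r,B \right)} = r^{2}$
$q{\left(v \right)} = 2 v \left(v + \frac{3}{v}\right)$
$T{\left(a \right)} = 5 + 2 a$
$q{\left(-1 \right)} \left(-17\right) T{\left(X{\left(4,5 \right)} \right)} = \left(6 + 2 \left(-1\right)^{2}\right) \left(-17\right) \left(5 + 2 \cdot 4^{2}\right) = \left(6 + 2 \cdot 1\right) \left(-17\right) \left(5 + 2 \cdot 16\right) = \left(6 + 2\right) \left(-17\right) \left(5 + 32\right) = 8 \left(-17\right) 37 = \left(-136\right) 37 = -5032$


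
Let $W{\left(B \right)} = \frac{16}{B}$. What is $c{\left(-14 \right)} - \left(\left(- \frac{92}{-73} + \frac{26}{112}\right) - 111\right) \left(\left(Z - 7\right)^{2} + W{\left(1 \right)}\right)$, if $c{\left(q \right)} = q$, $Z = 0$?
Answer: $\frac{29041123}{4088} \approx 7104.0$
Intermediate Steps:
$c{\left(-14 \right)} - \left(\left(- \frac{92}{-73} + \frac{26}{112}\right) - 111\right) \left(\left(Z - 7\right)^{2} + W{\left(1 \right)}\right) = -14 - \left(\left(- \frac{92}{-73} + \frac{26}{112}\right) - 111\right) \left(\left(0 - 7\right)^{2} + \frac{16}{1}\right) = -14 - \left(\left(\left(-92\right) \left(- \frac{1}{73}\right) + 26 \cdot \frac{1}{112}\right) - 111\right) \left(\left(-7\right)^{2} + 16 \cdot 1\right) = -14 - \left(\left(\frac{92}{73} + \frac{13}{56}\right) - 111\right) \left(49 + 16\right) = -14 - \left(\frac{6101}{4088} - 111\right) 65 = -14 - \left(- \frac{447667}{4088}\right) 65 = -14 - - \frac{29098355}{4088} = -14 + \frac{29098355}{4088} = \frac{29041123}{4088}$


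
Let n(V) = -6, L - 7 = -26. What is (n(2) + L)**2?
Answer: 625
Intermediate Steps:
L = -19 (L = 7 - 26 = -19)
(n(2) + L)**2 = (-6 - 19)**2 = (-25)**2 = 625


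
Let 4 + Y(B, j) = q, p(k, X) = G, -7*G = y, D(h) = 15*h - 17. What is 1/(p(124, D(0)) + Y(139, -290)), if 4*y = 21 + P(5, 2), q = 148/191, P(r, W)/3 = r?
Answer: -1337/6031 ≈ -0.22169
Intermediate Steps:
P(r, W) = 3*r
D(h) = -17 + 15*h
q = 148/191 (q = 148*(1/191) = 148/191 ≈ 0.77487)
y = 9 (y = (21 + 3*5)/4 = (21 + 15)/4 = (1/4)*36 = 9)
G = -9/7 (G = -1/7*9 = -9/7 ≈ -1.2857)
p(k, X) = -9/7
Y(B, j) = -616/191 (Y(B, j) = -4 + 148/191 = -616/191)
1/(p(124, D(0)) + Y(139, -290)) = 1/(-9/7 - 616/191) = 1/(-6031/1337) = -1337/6031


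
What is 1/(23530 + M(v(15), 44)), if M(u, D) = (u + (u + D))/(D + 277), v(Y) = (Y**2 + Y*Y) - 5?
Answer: 321/7554064 ≈ 4.2494e-5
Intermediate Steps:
v(Y) = -5 + 2*Y**2 (v(Y) = (Y**2 + Y**2) - 5 = 2*Y**2 - 5 = -5 + 2*Y**2)
M(u, D) = (D + 2*u)/(277 + D) (M(u, D) = (u + (D + u))/(277 + D) = (D + 2*u)/(277 + D))
1/(23530 + M(v(15), 44)) = 1/(23530 + (44 + 2*(-5 + 2*15**2))/(277 + 44)) = 1/(23530 + (44 + 2*(-5 + 2*225))/321) = 1/(23530 + (44 + 2*(-5 + 450))/321) = 1/(23530 + (44 + 2*445)/321) = 1/(23530 + (44 + 890)/321) = 1/(23530 + (1/321)*934) = 1/(23530 + 934/321) = 1/(7554064/321) = 321/7554064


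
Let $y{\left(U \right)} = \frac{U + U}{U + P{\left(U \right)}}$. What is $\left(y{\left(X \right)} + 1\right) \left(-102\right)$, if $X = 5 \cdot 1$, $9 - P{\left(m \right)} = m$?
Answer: $- \frac{646}{3} \approx -215.33$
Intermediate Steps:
$P{\left(m \right)} = 9 - m$
$X = 5$
$y{\left(U \right)} = \frac{2 U}{9}$ ($y{\left(U \right)} = \frac{U + U}{U - \left(-9 + U\right)} = \frac{2 U}{9}$)
$\left(y{\left(X \right)} + 1\right) \left(-102\right) = \left(\frac{2}{9} \cdot 5 + 1\right) \left(-102\right) = \left(\frac{10}{9} + 1\right) \left(-102\right) = \frac{19}{9} \left(-102\right) = - \frac{646}{3}$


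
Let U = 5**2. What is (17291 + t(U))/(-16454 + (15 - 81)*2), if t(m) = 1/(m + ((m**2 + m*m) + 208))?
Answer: -12821277/12298519 ≈ -1.0425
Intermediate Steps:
U = 25
t(m) = 1/(208 + m + 2*m**2) (t(m) = 1/(m + ((m**2 + m**2) + 208)) = 1/(m + (2*m**2 + 208)) = 1/(m + (208 + 2*m**2)) = 1/(208 + m + 2*m**2))
(17291 + t(U))/(-16454 + (15 - 81)*2) = (17291 + 1/(208 + 25 + 2*25**2))/(-16454 + (15 - 81)*2) = (17291 + 1/(208 + 25 + 2*625))/(-16454 - 66*2) = (17291 + 1/(208 + 25 + 1250))/(-16454 - 132) = (17291 + 1/1483)/(-16586) = (17291 + 1/1483)*(-1/16586) = (25642554/1483)*(-1/16586) = -12821277/12298519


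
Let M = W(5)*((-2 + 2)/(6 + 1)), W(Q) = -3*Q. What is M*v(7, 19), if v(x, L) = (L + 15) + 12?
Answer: 0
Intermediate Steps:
v(x, L) = 27 + L (v(x, L) = (15 + L) + 12 = 27 + L)
M = 0 (M = (-3*5)*((-2 + 2)/(6 + 1)) = -0/7 = -15*0 = 0)
M*v(7, 19) = 0*(27 + 19) = 0*46 = 0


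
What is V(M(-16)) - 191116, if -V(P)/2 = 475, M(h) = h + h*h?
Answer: -192066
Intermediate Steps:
M(h) = h + h**2
V(P) = -950 (V(P) = -2*475 = -950)
V(M(-16)) - 191116 = -950 - 191116 = -192066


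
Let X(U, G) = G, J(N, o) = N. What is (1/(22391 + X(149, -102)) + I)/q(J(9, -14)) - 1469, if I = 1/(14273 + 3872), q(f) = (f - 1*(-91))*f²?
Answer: -802053098694011/545985771750 ≈ -1469.0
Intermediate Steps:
q(f) = f²*(91 + f) (q(f) = (f + 91)*f² = (91 + f)*f² = f²*(91 + f))
I = 1/18145 ≈ 5.5112e-5
(1/(22391 + X(149, -102)) + I)/q(J(9, -14)) - 1469 = (1/(22391 - 102) + 1/18145)/((9²*(91 + 9))) - 1469 = (1/22289 + 1/18145)/((81*100)) - 1469 = (1/22289 + 1/18145)/8100 - 1469 = (40434/404433905)*(1/8100) - 1469 = 6739/545985771750 - 1469 = -802053098694011/545985771750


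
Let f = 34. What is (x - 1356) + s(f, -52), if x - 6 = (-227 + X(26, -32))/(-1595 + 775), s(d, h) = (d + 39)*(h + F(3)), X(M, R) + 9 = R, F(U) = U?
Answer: -1009968/205 ≈ -4926.7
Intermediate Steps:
X(M, R) = -9 + R
s(d, h) = (3 + h)*(39 + d) (s(d, h) = (d + 39)*(h + 3) = (39 + d)*(3 + h) = (3 + h)*(39 + d))
x = 1297/205 (x = 6 + (-227 + (-9 - 32))/(-1595 + 775) = 6 + (-227 - 41)/(-820) = 6 - 268*(-1/820) = 6 + 67/205 = 1297/205 ≈ 6.3268)
(x - 1356) + s(f, -52) = (1297/205 - 1356) + (117 + 3*34 + 39*(-52) + 34*(-52)) = -276683/205 + (117 + 102 - 2028 - 1768) = -276683/205 - 3577 = -1009968/205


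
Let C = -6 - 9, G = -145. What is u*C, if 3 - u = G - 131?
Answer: -4185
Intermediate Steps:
C = -15
u = 279 (u = 3 - (-145 - 131) = 3 - 1*(-276) = 3 + 276 = 279)
u*C = 279*(-15) = -4185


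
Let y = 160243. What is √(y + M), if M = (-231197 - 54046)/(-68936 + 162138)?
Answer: √1391942310333286/93202 ≈ 400.30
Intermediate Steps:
M = -285243/93202 ≈ -3.0605
√(y + M) = √(160243 - 285243/93202) = √(14934682843/93202) = √1391942310333286/93202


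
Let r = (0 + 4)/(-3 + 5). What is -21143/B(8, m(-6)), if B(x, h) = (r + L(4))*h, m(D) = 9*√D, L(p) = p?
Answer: 21143*I*√6/324 ≈ 159.84*I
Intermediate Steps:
r = 2 (r = 4/2 = 4*(½) = 2)
B(x, h) = 6*h (B(x, h) = (2 + 4)*h = 6*h)
-21143/B(8, m(-6)) = -21143*(-I*√6/324) = -(-21143)*I*√6/324 = 21143*I*√6/324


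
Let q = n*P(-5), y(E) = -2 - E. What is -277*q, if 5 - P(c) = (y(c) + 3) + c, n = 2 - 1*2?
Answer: 0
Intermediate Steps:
n = 0 (n = 2 - 2 = 0)
P(c) = 4 (P(c) = 5 - (((-2 - c) + 3) + c) = 5 - ((1 - c) + c) = 5 - 1*1 = 5 - 1 = 4)
q = 0 (q = 0*4 = 0)
-277*q = -277*0 = 0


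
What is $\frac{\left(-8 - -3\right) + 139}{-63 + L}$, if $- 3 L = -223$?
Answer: $\frac{201}{17} \approx 11.824$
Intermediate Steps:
$L = \frac{223}{3}$ ($L = \left(- \frac{1}{3}\right) \left(-223\right) = \frac{223}{3} \approx 74.333$)
$\frac{\left(-8 - -3\right) + 139}{-63 + L} = \frac{\left(-8 - -3\right) + 139}{-63 + \frac{223}{3}} = \frac{\left(-8 + 3\right) + 139}{\frac{34}{3}} = \left(-5 + 139\right) \frac{3}{34} = 134 \cdot \frac{3}{34} = \frac{201}{17}$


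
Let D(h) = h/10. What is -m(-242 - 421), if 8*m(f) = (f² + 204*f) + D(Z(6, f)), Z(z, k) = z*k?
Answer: -379899/10 ≈ -37990.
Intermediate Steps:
Z(z, k) = k*z
D(h) = h/10 (D(h) = h*(⅒) = h/10)
m(f) = f²/8 + 1023*f/40 (m(f) = ((f² + 204*f) + (f*6)/10)/8 = ((f² + 204*f) + (6*f)/10)/8 = ((f² + 204*f) + 3*f/5)/8 = (f² + 1023*f/5)/8 = f²/8 + 1023*f/40)
-m(-242 - 421) = -(-242 - 421)*(1023 + 5*(-242 - 421))/40 = -(-663)*(1023 + 5*(-663))/40 = -(-663)*(1023 - 3315)/40 = -(-663)*(-2292)/40 = -1*379899/10 = -379899/10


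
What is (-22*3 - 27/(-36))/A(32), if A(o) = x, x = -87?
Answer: ¾ ≈ 0.75000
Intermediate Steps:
A(o) = -87
(-22*3 - 27/(-36))/A(32) = (-22*3 - 27/(-36))/(-87) = (-66 - 27*(-1/36))*(-1/87) = (-66 + ¾)*(-1/87) = -261/4*(-1/87) = ¾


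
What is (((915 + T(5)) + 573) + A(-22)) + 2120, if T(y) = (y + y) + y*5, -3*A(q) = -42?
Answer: 3657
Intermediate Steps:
A(q) = 14 (A(q) = -⅓*(-42) = 14)
T(y) = 7*y (T(y) = 2*y + 5*y = 7*y)
(((915 + T(5)) + 573) + A(-22)) + 2120 = (((915 + 7*5) + 573) + 14) + 2120 = (((915 + 35) + 573) + 14) + 2120 = ((950 + 573) + 14) + 2120 = (1523 + 14) + 2120 = 1537 + 2120 = 3657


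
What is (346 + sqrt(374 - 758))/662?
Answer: 173/331 + 4*I*sqrt(6)/331 ≈ 0.52266 + 0.029601*I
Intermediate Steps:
(346 + sqrt(374 - 758))/662 = (346 + sqrt(-384))/662 = (346 + 8*I*sqrt(6))/662 = 173/331 + 4*I*sqrt(6)/331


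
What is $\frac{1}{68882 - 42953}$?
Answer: $\frac{1}{25929} \approx 3.8567 \cdot 10^{-5}$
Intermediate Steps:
$\frac{1}{68882 - 42953} = \frac{1}{25929}$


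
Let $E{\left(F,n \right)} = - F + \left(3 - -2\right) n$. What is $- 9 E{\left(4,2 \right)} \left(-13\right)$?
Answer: $702$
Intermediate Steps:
$E{\left(F,n \right)} = - F + 5 n$ ($E{\left(F,n \right)} = - F + \left(3 + 2\right) n = - F + 5 n$)
$- 9 E{\left(4,2 \right)} \left(-13\right) = - 9 \left(\left(-1\right) 4 + 5 \cdot 2\right) \left(-13\right) = - 9 \left(-4 + 10\right) \left(-13\right) = \left(-9\right) 6 \left(-13\right) = \left(-54\right) \left(-13\right) = 702$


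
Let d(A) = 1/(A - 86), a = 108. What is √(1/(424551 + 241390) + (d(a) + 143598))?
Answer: √30822325192413924818/14650702 ≈ 378.94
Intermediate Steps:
d(A) = 1/(-86 + A)
√(1/(424551 + 241390) + (d(a) + 143598)) = √(1/(424551 + 241390) + (1/(-86 + 108) + 143598)) = √(1/665941 + (1/22 + 143598)) = √(1/665941 + 3159157/22) = √(2103812171759/14650702) = √30822325192413924818/14650702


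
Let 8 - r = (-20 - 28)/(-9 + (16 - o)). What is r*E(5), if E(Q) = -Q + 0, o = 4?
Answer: -120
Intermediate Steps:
E(Q) = -Q
r = 24 (r = 8 - (-20 - 28)/(-9 + (16 - 1*4)) = 8 - (-48)/(-9 + (16 - 4)) = 8 - (-48)/(-9 + 12) = 8 - (-48)/3 = 8 - 1*(-16) = 8 + 16 = 24)
r*E(5) = 24*(-1*5) = 24*(-5) = -120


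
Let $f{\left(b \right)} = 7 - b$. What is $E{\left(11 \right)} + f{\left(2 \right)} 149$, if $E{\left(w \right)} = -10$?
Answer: $735$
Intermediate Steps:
$E{\left(11 \right)} + f{\left(2 \right)} 149 = -10 + \left(7 - 2\right) 149 = -10 + 5 \cdot 149 = -10 + 745 = 735$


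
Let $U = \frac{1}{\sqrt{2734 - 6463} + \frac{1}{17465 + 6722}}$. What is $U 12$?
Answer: $\frac{145122}{1090752951701} - \frac{3510065814 i \sqrt{3729}}{1090752951701} \approx 1.3305 \cdot 10^{-7} - 0.19651 i$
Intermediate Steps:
$U = \frac{1}{\frac{1}{24187} + i \sqrt{3729}}$ ($U = \frac{1}{\sqrt{-3729} + \frac{1}{24187}} = \frac{1}{i \sqrt{3729} + \frac{1}{24187}} = \frac{1}{\frac{1}{24187} + i \sqrt{3729}} \approx 1.0 \cdot 10^{-8} - 0.016376 i$)
$U 12 = \left(\frac{24187}{2181505903402} - \frac{585010969 i \sqrt{3729}}{2181505903402}\right) 12 = \frac{145122}{1090752951701} - \frac{3510065814 i \sqrt{3729}}{1090752951701}$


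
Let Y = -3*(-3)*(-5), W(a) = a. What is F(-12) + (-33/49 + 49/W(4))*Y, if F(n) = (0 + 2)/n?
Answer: -306413/588 ≈ -521.11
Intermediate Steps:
F(n) = 2/n
Y = -45 (Y = 9*(-5) = -45)
F(-12) + (-33/49 + 49/W(4))*Y = 2/(-12) + (-33/49 + 49/4)*(-45) = 2*(-1/12) + (-33*1/49 + 49*(¼))*(-45) = -⅙ + (-33/49 + 49/4)*(-45) = -⅙ + (2269/196)*(-45) = -⅙ - 102105/196 = -306413/588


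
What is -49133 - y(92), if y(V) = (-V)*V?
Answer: -40669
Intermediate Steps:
y(V) = -V**2
-49133 - y(92) = -49133 - (-1)*92**2 = -49133 - (-1)*8464 = -49133 - 1*(-8464) = -49133 + 8464 = -40669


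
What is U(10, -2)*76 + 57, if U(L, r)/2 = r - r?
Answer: 57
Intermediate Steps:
U(L, r) = 0 (U(L, r) = 2*(r - r) = 2*0 = 0)
U(10, -2)*76 + 57 = 0*76 + 57 = 0 + 57 = 57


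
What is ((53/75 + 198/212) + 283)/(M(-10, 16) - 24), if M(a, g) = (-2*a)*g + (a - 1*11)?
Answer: 2262893/2186250 ≈ 1.0351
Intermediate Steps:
M(a, g) = -11 + a - 2*a*g (M(a, g) = -2*a*g + (a - 11) = -2*a*g + (-11 + a) = -11 + a - 2*a*g)
((53/75 + 198/212) + 283)/(M(-10, 16) - 24) = ((53/75 + 198/212) + 283)/((-11 - 10 - 2*(-10)*16) - 24) = ((53*(1/75) + 198*(1/212)) + 283)/((-11 - 10 + 320) - 24) = ((53/75 + 99/106) + 283)/(299 - 24) = (13043/7950 + 283)/275 = (2262893/7950)*(1/275) = 2262893/2186250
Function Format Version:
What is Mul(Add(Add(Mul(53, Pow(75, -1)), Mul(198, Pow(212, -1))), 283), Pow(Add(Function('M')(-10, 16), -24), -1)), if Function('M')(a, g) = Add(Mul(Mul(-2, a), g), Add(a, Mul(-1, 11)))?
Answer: Rational(2262893, 2186250) ≈ 1.0351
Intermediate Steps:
Function('M')(a, g) = Add(-11, a, Mul(-2, a, g)) (Function('M')(a, g) = Add(Mul(-2, a, g), Add(a, -11)) = Add(Mul(-2, a, g), Add(-11, a)) = Add(-11, a, Mul(-2, a, g)))
Mul(Add(Add(Mul(53, Pow(75, -1)), Mul(198, Pow(212, -1))), 283), Pow(Add(Function('M')(-10, 16), -24), -1)) = Mul(Add(Add(Mul(53, Pow(75, -1)), Mul(198, Pow(212, -1))), 283), Pow(Add(Add(-11, -10, Mul(-2, -10, 16)), -24), -1)) = Mul(Add(Add(Mul(53, Rational(1, 75)), Mul(198, Rational(1, 212))), 283), Pow(Add(Add(-11, -10, 320), -24), -1)) = Mul(Add(Add(Rational(53, 75), Rational(99, 106)), 283), Pow(Add(299, -24), -1)) = Mul(Add(Rational(13043, 7950), 283), Pow(275, -1)) = Mul(Rational(2262893, 7950), Rational(1, 275)) = Rational(2262893, 2186250)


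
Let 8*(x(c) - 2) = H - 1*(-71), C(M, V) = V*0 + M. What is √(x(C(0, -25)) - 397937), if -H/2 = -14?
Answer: 9*I*√78602/4 ≈ 630.81*I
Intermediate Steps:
H = 28 (H = -2*(-14) = 28)
C(M, V) = M (C(M, V) = 0 + M = M)
x(c) = 115/8 (x(c) = 2 + (28 - 1*(-71))/8 = 2 + (28 + 71)/8 = 2 + (⅛)*99 = 2 + 99/8 = 115/8)
√(x(C(0, -25)) - 397937) = √(115/8 - 397937) = √(-3183381/8) = 9*I*√78602/4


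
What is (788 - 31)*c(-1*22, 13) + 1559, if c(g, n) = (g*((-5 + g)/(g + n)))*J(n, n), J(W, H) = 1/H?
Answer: -29695/13 ≈ -2284.2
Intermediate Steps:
c(g, n) = g*(-5 + g)/(n*(g + n)) (c(g, n) = (g*((-5 + g)/(g + n)))/n = (g*(-5 + g)/(g + n))/n = g*(-5 + g)/(n*(g + n)))
(788 - 31)*c(-1*22, 13) + 1559 = (788 - 31)*(-1*22*(-5 - 1*22)/(13*(-1*22 + 13))) + 1559 = 757*(-22*1/13*(-5 - 22)/(-22 + 13)) + 1559 = 757*(-22*1/13*(-27)/(-9)) + 1559 = 757*(-22*1/13*(-⅑)*(-27)) + 1559 = 757*(-66/13) + 1559 = -49962/13 + 1559 = -29695/13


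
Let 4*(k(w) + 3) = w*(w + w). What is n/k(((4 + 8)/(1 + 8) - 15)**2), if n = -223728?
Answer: -36243936/2825275 ≈ -12.828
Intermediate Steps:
k(w) = -3 + w**2/2 (k(w) = -3 + (w*(w + w))/4 = -3 + (w*(2*w))/4 = -3 + (2*w**2)/4 = -3 + w**2/2)
n/k(((4 + 8)/(1 + 8) - 15)**2) = -223728/(-3 + (((4 + 8)/(1 + 8) - 15)**2)**2/2) = -223728/(-3 + ((12/9 - 15)**2)**2/2) = -223728/(-3 + ((12*(1/9) - 15)**2)**2/2) = -223728/(-3 + ((4/3 - 15)**2)**2/2) = -223728/(-3 + ((-41/3)**2)**2/2) = -223728/(-3 + (1681/9)**2/2) = -223728/(-3 + (1/2)*(2825761/81)) = -223728/(-3 + 2825761/162) = -223728/2825275/162 = -223728*162/2825275 = -36243936/2825275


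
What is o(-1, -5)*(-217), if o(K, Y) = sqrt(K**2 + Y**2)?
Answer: -217*sqrt(26) ≈ -1106.5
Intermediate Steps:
o(-1, -5)*(-217) = sqrt((-1)**2 + (-5)**2)*(-217) = sqrt(1 + 25)*(-217) = sqrt(26)*(-217) = -217*sqrt(26)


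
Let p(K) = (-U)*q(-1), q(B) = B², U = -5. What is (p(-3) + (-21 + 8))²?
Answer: 64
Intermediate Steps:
p(K) = 5 (p(K) = -1*(-5)*(-1)² = 5*1 = 5)
(p(-3) + (-21 + 8))² = (5 + (-21 + 8))² = (5 - 13)² = (-8)² = 64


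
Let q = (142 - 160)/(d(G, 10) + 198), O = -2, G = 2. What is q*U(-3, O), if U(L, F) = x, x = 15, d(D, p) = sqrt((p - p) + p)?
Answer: -26730/19597 + 135*sqrt(10)/19597 ≈ -1.3422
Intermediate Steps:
d(D, p) = sqrt(p) (d(D, p) = sqrt(0 + p) = sqrt(p))
q = -18/(198 + sqrt(10)) (q = (142 - 160)/(sqrt(10) + 198) = -18/(198 + sqrt(10)) ≈ -0.089480)
U(L, F) = 15
q*U(-3, O) = (-1782/19597 + 9*sqrt(10)/19597)*15 = -26730/19597 + 135*sqrt(10)/19597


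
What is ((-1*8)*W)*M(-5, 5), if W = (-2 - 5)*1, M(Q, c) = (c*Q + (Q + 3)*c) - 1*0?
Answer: -1960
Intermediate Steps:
M(Q, c) = Q*c + c*(3 + Q) (M(Q, c) = (Q*c + (3 + Q)*c) + 0 = (Q*c + c*(3 + Q)) + 0 = Q*c + c*(3 + Q))
W = -7 (W = -7*1 = -7)
((-1*8)*W)*M(-5, 5) = (-1*8*(-7))*(5*(3 + 2*(-5))) = (-8*(-7))*(5*(3 - 10)) = 56*(5*(-7)) = 56*(-35) = -1960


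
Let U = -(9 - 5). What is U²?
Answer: 16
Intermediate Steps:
U = -4 (U = -1*4 = -4)
U² = (-4)² = 16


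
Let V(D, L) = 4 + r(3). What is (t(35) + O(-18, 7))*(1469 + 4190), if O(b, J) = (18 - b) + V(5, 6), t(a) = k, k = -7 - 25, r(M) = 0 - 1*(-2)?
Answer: 56590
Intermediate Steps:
r(M) = 2 (r(M) = 0 + 2 = 2)
k = -32
t(a) = -32
V(D, L) = 6 (V(D, L) = 4 + 2 = 6)
O(b, J) = 24 - b (O(b, J) = (18 - b) + 6 = 24 - b)
(t(35) + O(-18, 7))*(1469 + 4190) = (-32 + (24 - 1*(-18)))*(1469 + 4190) = (-32 + (24 + 18))*5659 = (-32 + 42)*5659 = 10*5659 = 56590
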